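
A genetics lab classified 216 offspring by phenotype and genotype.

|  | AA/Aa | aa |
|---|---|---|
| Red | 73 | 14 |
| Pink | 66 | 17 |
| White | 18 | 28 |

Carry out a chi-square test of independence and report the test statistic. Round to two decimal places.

33.56

Row totals: 87, 83, 46. Column totals: 157, 59. Grand total N = 216.
Expected counts (row total × column total / N):
  Red, AA/Aa: 87×157/216 = 63.236
  Red, aa: 87×59/216 = 23.764
  Pink, AA/Aa: 83×157/216 = 60.329
  Pink, aa: 83×59/216 = 22.671
  White, AA/Aa: 46×157/216 = 33.435
  White, aa: 46×59/216 = 12.565
Contributions (O − E)²/E:
  (73 − 63.236)²/63.236 = 1.5076
  (14 − 23.764)²/23.764 = 4.0118
  (66 − 60.329)²/60.329 = 0.5331
  (17 − 22.671)²/22.671 = 1.4186
  (18 − 33.435)²/33.435 = 7.1254
  (28 − 12.565)²/12.565 = 18.9605
χ² = 1.5076 + 4.0118 + 0.5331 + 1.4186 + 7.1254 + 18.9605 = 33.56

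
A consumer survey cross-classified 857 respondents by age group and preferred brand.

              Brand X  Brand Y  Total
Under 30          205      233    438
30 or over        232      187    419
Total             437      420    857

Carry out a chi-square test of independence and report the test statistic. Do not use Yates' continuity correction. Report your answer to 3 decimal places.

6.288

Grand total N = 857.
Expected counts (row total × column total / N):
  Under 30, Brand X: 438×437/857 = 223.3442
  Under 30, Brand Y: 438×420/857 = 214.6558
  30 or over, Brand X: 419×437/857 = 213.6558
  30 or over, Brand Y: 419×420/857 = 205.3442
Contributions (O − E)²/E:
  (205 − 223.3442)²/223.3442 = 1.5067
  (233 − 214.6558)²/214.6558 = 1.5677
  (232 − 213.6558)²/213.6558 = 1.5750
  (187 − 205.3442)²/205.3442 = 1.6388
χ² = 1.5067 + 1.5677 + 1.5750 + 1.6388 = 6.288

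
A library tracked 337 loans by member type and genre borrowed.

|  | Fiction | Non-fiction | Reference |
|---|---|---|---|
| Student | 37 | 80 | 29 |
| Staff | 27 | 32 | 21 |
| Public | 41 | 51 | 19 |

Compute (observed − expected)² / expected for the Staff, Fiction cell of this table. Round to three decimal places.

Row total (Staff) = 80; column total (Fiction) = 105; N = 337.
Expected count E = 80 × 105 / 337 = 24.9258.
Contribution = (O − E)²/E = (27 − 24.9258)² / 24.9258 = 0.173.

0.173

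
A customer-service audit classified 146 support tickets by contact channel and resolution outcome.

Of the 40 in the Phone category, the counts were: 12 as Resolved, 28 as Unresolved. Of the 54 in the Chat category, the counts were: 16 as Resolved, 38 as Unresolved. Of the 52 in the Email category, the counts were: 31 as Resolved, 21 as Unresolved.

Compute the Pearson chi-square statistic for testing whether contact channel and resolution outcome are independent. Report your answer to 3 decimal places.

Row totals: 40, 54, 52. Column totals: 59, 87. Grand total N = 146.
Expected counts (row total × column total / N):
  Phone, Resolved: 40×59/146 = 16.1644
  Phone, Unresolved: 40×87/146 = 23.8356
  Chat, Resolved: 54×59/146 = 21.8219
  Chat, Unresolved: 54×87/146 = 32.1781
  Email, Resolved: 52×59/146 = 21.0137
  Email, Unresolved: 52×87/146 = 30.9863
Contributions (O − E)²/E:
  (12 − 16.1644)²/16.1644 = 1.0729
  (28 − 23.8356)²/23.8356 = 0.7276
  (16 − 21.8219)²/21.8219 = 1.5532
  (38 − 32.1781)²/32.1781 = 1.0533
  (31 − 21.0137)²/21.0137 = 4.7458
  (21 − 30.9863)²/30.9863 = 3.2184
χ² = 1.0729 + 0.7276 + 1.5532 + 1.0533 + 4.7458 + 3.2184 = 12.371

12.371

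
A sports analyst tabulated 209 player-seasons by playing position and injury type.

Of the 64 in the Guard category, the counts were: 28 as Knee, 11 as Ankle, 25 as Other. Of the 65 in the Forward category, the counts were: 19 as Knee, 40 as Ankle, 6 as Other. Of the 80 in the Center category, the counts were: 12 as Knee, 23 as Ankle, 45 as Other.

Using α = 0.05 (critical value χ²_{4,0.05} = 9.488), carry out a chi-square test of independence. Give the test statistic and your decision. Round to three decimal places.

51.969; reject H₀

Row totals: 64, 65, 80. Column totals: 59, 74, 76. Grand total N = 209.
Expected counts (row total × column total / N):
  Guard, Knee: 64×59/209 = 18.0670
  Guard, Ankle: 64×74/209 = 22.6603
  Guard, Other: 64×76/209 = 23.2727
  Forward, Knee: 65×59/209 = 18.3493
  Forward, Ankle: 65×74/209 = 23.0144
  Forward, Other: 65×76/209 = 23.6364
  Center, Knee: 80×59/209 = 22.5837
  Center, Ankle: 80×74/209 = 28.3254
  Center, Other: 80×76/209 = 29.0909
Contributions (O − E)²/E:
  (28 − 18.0670)²/18.0670 = 5.4610
  (11 − 22.6603)²/22.6603 = 6.0000
  (25 − 23.2727)²/23.2727 = 0.1282
  (19 − 18.3493)²/18.3493 = 0.0231
  (40 − 23.0144)²/23.0144 = 12.5361
  (6 − 23.6364)²/23.6364 = 13.1595
  (12 − 22.5837)²/22.5837 = 4.9600
  (23 − 28.3254)²/28.3254 = 1.0012
  (45 − 29.0909)²/29.0909 = 8.7003
χ² = 5.4610 + 6.0000 + 0.1282 + 0.0231 + 12.5361 + 13.1595 + 4.9600 + 1.0012 + 8.7003 = 51.969
df = (3−1)(3−1) = 4. Since 51.969 > 9.488, reject the null hypothesis of independence at α = 0.05.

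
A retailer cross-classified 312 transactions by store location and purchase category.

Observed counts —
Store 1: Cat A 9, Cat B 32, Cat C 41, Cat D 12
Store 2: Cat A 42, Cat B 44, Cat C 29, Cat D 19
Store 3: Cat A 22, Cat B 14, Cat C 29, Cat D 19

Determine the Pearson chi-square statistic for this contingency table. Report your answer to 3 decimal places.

29.389

Row totals: 94, 134, 84. Column totals: 73, 90, 99, 50. Grand total N = 312.
Expected counts (row total × column total / N):
  Store 1, Cat A: 94×73/312 = 21.99359
  Store 1, Cat B: 94×90/312 = 27.11538
  Store 1, Cat C: 94×99/312 = 29.82692
  Store 1, Cat D: 94×50/312 = 15.06410
  Store 2, Cat A: 134×73/312 = 31.35256
  Store 2, Cat B: 134×90/312 = 38.65385
  Store 2, Cat C: 134×99/312 = 42.51923
  Store 2, Cat D: 134×50/312 = 21.47436
  Store 3, Cat A: 84×73/312 = 19.65385
  Store 3, Cat B: 84×90/312 = 24.23077
  Store 3, Cat C: 84×99/312 = 26.65385
  Store 3, Cat D: 84×50/312 = 13.46154
Contributions (O − E)²/E:
  (9 − 21.99359)²/21.99359 = 7.6765
  (32 − 27.11538)²/27.11538 = 0.8799
  (41 − 29.82692)²/29.82692 = 4.1854
  (12 − 15.06410)²/15.06410 = 0.6233
  (42 − 31.35256)²/31.35256 = 3.6159
  (44 − 38.65385)²/38.65385 = 0.7394
  (29 − 42.51923)²/42.51923 = 4.2985
  (19 − 21.47436)²/21.47436 = 0.2851
  (22 − 19.65385)²/19.65385 = 0.2801
  (14 − 24.23077)²/24.23077 = 4.3197
  (29 − 26.65385)²/26.65385 = 0.2065
  (19 − 13.46154)²/13.46154 = 2.2787
χ² = 7.6765 + 0.8799 + 4.1854 + 0.6233 + 3.6159 + 0.7394 + 4.2985 + 0.2851 + 0.2801 + 4.3197 + 0.2065 + 2.2787 = 29.389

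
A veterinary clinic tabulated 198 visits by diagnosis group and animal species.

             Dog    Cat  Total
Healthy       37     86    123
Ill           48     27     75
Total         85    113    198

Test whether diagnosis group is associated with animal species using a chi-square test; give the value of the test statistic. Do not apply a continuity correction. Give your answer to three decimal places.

21.878

Grand total N = 198.
Expected counts (row total × column total / N):
  Healthy, Dog: 123×85/198 = 52.8030
  Healthy, Cat: 123×113/198 = 70.1970
  Ill, Dog: 75×85/198 = 32.1970
  Ill, Cat: 75×113/198 = 42.8030
Contributions (O − E)²/E:
  (37 − 52.8030)²/52.8030 = 4.7296
  (86 − 70.1970)²/70.1970 = 3.5576
  (48 − 32.1970)²/32.1970 = 7.7565
  (27 − 42.8030)²/42.8030 = 5.8345
χ² = 4.7296 + 3.5576 + 7.7565 + 5.8345 = 21.878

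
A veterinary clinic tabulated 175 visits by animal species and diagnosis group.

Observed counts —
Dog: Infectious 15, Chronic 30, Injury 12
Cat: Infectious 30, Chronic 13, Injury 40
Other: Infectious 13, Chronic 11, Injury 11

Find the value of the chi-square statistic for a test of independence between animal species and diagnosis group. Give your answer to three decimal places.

23.336

Row totals: 57, 83, 35. Column totals: 58, 54, 63. Grand total N = 175.
Expected counts (row total × column total / N):
  Dog, Infectious: 57×58/175 = 18.8914
  Dog, Chronic: 57×54/175 = 17.5886
  Dog, Injury: 57×63/175 = 20.5200
  Cat, Infectious: 83×58/175 = 27.5086
  Cat, Chronic: 83×54/175 = 25.6114
  Cat, Injury: 83×63/175 = 29.8800
  Other, Infectious: 35×58/175 = 11.6000
  Other, Chronic: 35×54/175 = 10.8000
  Other, Injury: 35×63/175 = 12.6000
Contributions (O − E)²/E:
  (15 − 18.8914)²/18.8914 = 0.8016
  (30 − 17.5886)²/17.5886 = 8.7581
  (12 − 20.5200)²/20.5200 = 3.5375
  (30 − 27.5086)²/27.5086 = 0.2256
  (13 − 25.6114)²/25.6114 = 6.2100
  (40 − 29.8800)²/29.8800 = 3.4275
  (13 − 11.6000)²/11.6000 = 0.1690
  (11 − 10.8000)²/10.8000 = 0.0037
  (11 − 12.6000)²/12.6000 = 0.2032
χ² = 0.8016 + 8.7581 + 3.5375 + 0.2256 + 6.2100 + 3.4275 + 0.1690 + 0.0037 + 0.2032 = 23.336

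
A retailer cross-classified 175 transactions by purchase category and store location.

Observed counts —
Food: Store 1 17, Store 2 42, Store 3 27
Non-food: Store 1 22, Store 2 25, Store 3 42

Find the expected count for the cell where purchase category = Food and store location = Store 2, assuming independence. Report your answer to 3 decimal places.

Row total (Food) = 86; column total (Store 2) = 67; grand total N = 175.
Expected count = (row total × column total) / N = 86 × 67 / 175 = 32.926.

32.926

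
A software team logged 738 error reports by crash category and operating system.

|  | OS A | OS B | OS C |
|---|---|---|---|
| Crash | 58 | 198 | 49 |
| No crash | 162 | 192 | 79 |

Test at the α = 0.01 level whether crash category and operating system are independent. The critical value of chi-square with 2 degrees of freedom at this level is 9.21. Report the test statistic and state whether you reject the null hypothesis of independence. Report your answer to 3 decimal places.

Row totals: 305, 433. Column totals: 220, 390, 128. Grand total N = 738.
Expected counts (row total × column total / N):
  Crash, OS A: 305×220/738 = 90.92141
  Crash, OS B: 305×390/738 = 161.17886
  Crash, OS C: 305×128/738 = 52.89973
  No crash, OS A: 433×220/738 = 129.07859
  No crash, OS B: 433×390/738 = 228.82114
  No crash, OS C: 433×128/738 = 75.10027
Contributions (O − E)²/E:
  (58 − 90.92141)²/90.92141 = 11.9204
  (198 − 161.17886)²/161.17886 = 8.4118
  (49 − 52.89973)²/52.89973 = 0.2875
  (162 − 129.07859)²/129.07859 = 8.3966
  (192 − 228.82114)²/228.82114 = 5.9251
  (79 − 75.10027)²/75.10027 = 0.2025
χ² = 11.9204 + 8.4118 + 0.2875 + 8.3966 + 5.9251 + 0.2025 = 35.144
df = (2−1)(3−1) = 2. Since 35.144 > 9.21, reject the null hypothesis of independence at α = 0.01.

35.144; reject H₀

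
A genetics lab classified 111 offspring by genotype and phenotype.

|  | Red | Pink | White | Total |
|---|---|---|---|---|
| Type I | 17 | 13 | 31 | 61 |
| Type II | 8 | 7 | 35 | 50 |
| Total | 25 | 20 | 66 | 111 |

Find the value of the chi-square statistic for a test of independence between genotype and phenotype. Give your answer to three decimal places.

4.234

Grand total N = 111.
Expected counts (row total × column total / N):
  Type I, Red: 61×25/111 = 13.7387
  Type I, Pink: 61×20/111 = 10.9910
  Type I, White: 61×66/111 = 36.2703
  Type II, Red: 50×25/111 = 11.2613
  Type II, Pink: 50×20/111 = 9.0090
  Type II, White: 50×66/111 = 29.7297
Contributions (O − E)²/E:
  (17 − 13.7387)²/13.7387 = 0.7742
  (13 − 10.9910)²/10.9910 = 0.3672
  (31 − 36.2703)²/36.2703 = 0.7658
  (8 − 11.2613)²/11.2613 = 0.9445
  (7 − 9.0090)²/9.0090 = 0.4480
  (35 − 29.7297)²/29.7297 = 0.9343
χ² = 0.7742 + 0.3672 + 0.7658 + 0.9445 + 0.4480 + 0.9343 = 4.234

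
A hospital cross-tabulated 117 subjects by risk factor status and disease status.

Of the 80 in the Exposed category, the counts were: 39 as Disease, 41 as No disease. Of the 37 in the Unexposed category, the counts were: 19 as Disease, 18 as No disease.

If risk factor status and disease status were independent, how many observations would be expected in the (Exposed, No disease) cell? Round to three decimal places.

Row total (Exposed) = 80; column total (No disease) = 59; grand total N = 117.
Expected count = (row total × column total) / N = 80 × 59 / 117 = 40.342.

40.342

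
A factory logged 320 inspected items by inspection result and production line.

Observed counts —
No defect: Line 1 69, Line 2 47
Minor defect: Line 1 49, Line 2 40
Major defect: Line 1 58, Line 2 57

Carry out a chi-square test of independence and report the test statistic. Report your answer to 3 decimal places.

1.910

Row totals: 116, 89, 115. Column totals: 176, 144. Grand total N = 320.
Expected counts (row total × column total / N):
  No defect, Line 1: 116×176/320 = 63.8000
  No defect, Line 2: 116×144/320 = 52.2000
  Minor defect, Line 1: 89×176/320 = 48.9500
  Minor defect, Line 2: 89×144/320 = 40.0500
  Major defect, Line 1: 115×176/320 = 63.2500
  Major defect, Line 2: 115×144/320 = 51.7500
Contributions (O − E)²/E:
  (69 − 63.8000)²/63.8000 = 0.4238
  (47 − 52.2000)²/52.2000 = 0.5180
  (49 − 48.9500)²/48.9500 = 0.0001
  (40 − 40.0500)²/40.0500 = 0.0001
  (58 − 63.2500)²/63.2500 = 0.4358
  (57 − 51.7500)²/51.7500 = 0.5326
χ² = 0.4238 + 0.5180 + 0.0001 + 0.0001 + 0.4358 + 0.5326 = 1.910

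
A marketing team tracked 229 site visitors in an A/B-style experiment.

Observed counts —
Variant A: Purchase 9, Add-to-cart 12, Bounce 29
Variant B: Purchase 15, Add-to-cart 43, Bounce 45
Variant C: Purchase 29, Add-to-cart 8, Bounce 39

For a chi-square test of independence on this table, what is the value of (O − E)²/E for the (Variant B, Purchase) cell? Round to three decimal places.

3.277

Row total (Variant B) = 103; column total (Purchase) = 53; N = 229.
Expected count E = 103 × 53 / 229 = 23.8384.
Contribution = (O − E)²/E = (15 − 23.8384)² / 23.8384 = 3.277.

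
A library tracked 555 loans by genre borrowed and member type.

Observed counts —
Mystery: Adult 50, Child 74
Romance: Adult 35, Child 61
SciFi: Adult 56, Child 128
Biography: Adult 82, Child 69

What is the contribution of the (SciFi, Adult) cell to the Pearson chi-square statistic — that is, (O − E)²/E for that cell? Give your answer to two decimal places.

Row total (SciFi) = 184; column total (Adult) = 223; N = 555.
Expected count E = 184 × 223 / 555 = 73.932.
Contribution = (O − E)²/E = (56 − 73.932)² / 73.932 = 4.35.

4.35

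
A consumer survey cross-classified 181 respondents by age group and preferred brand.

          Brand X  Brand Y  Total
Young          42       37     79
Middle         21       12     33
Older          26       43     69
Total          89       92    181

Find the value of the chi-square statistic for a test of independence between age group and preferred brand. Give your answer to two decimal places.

Grand total N = 181.
Expected counts (row total × column total / N):
  Young, Brand X: 79×89/181 = 38.845
  Young, Brand Y: 79×92/181 = 40.155
  Middle, Brand X: 33×89/181 = 16.227
  Middle, Brand Y: 33×92/181 = 16.773
  Older, Brand X: 69×89/181 = 33.928
  Older, Brand Y: 69×92/181 = 35.072
Contributions (O − E)²/E:
  (42 − 38.845)²/38.845 = 0.2562
  (37 − 40.155)²/40.155 = 0.2479
  (21 − 16.227)²/16.227 = 1.4039
  (12 − 16.773)²/16.773 = 1.3582
  (26 − 33.928)²/33.928 = 1.8525
  (43 − 35.072)²/35.072 = 1.7921
χ² = 0.2562 + 0.2479 + 1.4039 + 1.3582 + 1.8525 + 1.7921 = 6.91

6.91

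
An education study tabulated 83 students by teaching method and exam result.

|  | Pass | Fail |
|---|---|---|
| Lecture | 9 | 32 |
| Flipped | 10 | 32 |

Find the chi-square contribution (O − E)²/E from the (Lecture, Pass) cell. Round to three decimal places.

Row total (Lecture) = 41; column total (Pass) = 19; N = 83.
Expected count E = 41 × 19 / 83 = 9.3855.
Contribution = (O − E)²/E = (9 − 9.3855)² / 9.3855 = 0.016.

0.016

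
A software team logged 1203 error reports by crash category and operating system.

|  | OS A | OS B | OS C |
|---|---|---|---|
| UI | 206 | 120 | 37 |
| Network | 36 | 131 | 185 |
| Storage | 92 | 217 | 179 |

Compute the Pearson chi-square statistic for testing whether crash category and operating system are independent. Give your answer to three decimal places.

269.102

Row totals: 363, 352, 488. Column totals: 334, 468, 401. Grand total N = 1203.
Expected counts (row total × column total / N):
  UI, OS A: 363×334/1203 = 100.7830
  UI, OS B: 363×468/1203 = 141.2170
  UI, OS C: 363×401/1203 = 121.0000
  Network, OS A: 352×334/1203 = 97.7290
  Network, OS B: 352×468/1203 = 136.9377
  Network, OS C: 352×401/1203 = 117.3333
  Storage, OS A: 488×334/1203 = 135.4879
  Storage, OS B: 488×468/1203 = 189.8454
  Storage, OS C: 488×401/1203 = 162.6667
Contributions (O − E)²/E:
  (206 − 100.7830)²/100.7830 = 109.8461
  (120 − 141.2170)²/141.2170 = 3.1877
  (37 − 121.0000)²/121.0000 = 58.3140
  (36 − 97.7290)²/97.7290 = 38.9902
  (131 − 136.9377)²/136.9377 = 0.2575
  (185 − 117.3333)²/117.3333 = 39.0237
  (92 − 135.4879)²/135.4879 = 13.9584
  (217 − 189.8454)²/189.8454 = 3.8841
  (179 − 162.6667)²/162.6667 = 1.6400
χ² = 109.8461 + 3.1877 + 58.3140 + 38.9902 + 0.2575 + 39.0237 + 13.9584 + 3.8841 + 1.6400 = 269.102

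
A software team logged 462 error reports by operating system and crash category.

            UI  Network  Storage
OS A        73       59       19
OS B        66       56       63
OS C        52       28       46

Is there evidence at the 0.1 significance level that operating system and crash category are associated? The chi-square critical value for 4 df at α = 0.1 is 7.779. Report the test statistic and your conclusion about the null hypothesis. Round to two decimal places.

28.25; reject H₀

Row totals: 151, 185, 126. Column totals: 191, 143, 128. Grand total N = 462.
Expected counts (row total × column total / N):
  OS A, UI: 151×191/462 = 62.426
  OS A, Network: 151×143/462 = 46.738
  OS A, Storage: 151×128/462 = 41.835
  OS B, UI: 185×191/462 = 76.483
  OS B, Network: 185×143/462 = 57.262
  OS B, Storage: 185×128/462 = 51.255
  OS C, UI: 126×191/462 = 52.091
  OS C, Network: 126×143/462 = 39.000
  OS C, Storage: 126×128/462 = 34.909
Contributions (O − E)²/E:
  (73 − 62.426)²/62.426 = 1.7911
  (59 − 46.738)²/46.738 = 3.2170
  (19 − 41.835)²/41.835 = 12.4641
  (66 − 76.483)²/76.483 = 1.4368
  (56 − 57.262)²/57.262 = 0.0278
  (63 − 51.255)²/51.255 = 2.6913
  (52 − 52.091)²/52.091 = 0.0002
  (28 − 39.000)²/39.000 = 3.1026
  (46 − 34.909)²/34.909 = 3.5237
χ² = 1.7911 + 3.2170 + 12.4641 + 1.4368 + 0.0278 + 2.6913 + 0.0002 + 3.1026 + 3.5237 = 28.25
df = (3−1)(3−1) = 4. Since 28.25 > 7.779, reject the null hypothesis of independence at α = 0.1.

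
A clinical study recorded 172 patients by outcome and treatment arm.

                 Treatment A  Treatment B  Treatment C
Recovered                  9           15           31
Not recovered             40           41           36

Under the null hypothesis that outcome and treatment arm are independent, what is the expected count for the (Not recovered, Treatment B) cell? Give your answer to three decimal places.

Row total (Not recovered) = 117; column total (Treatment B) = 56; grand total N = 172.
Expected count = (row total × column total) / N = 117 × 56 / 172 = 38.093.

38.093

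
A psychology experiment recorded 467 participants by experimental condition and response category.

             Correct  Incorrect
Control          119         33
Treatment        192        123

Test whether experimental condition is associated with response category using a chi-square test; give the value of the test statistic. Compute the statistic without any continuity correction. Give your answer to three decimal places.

Row totals: 152, 315. Column totals: 311, 156. Grand total N = 467.
Expected counts (row total × column total / N):
  Control, Correct: 152×311/467 = 101.2248
  Control, Incorrect: 152×156/467 = 50.7752
  Treatment, Correct: 315×311/467 = 209.7752
  Treatment, Incorrect: 315×156/467 = 105.2248
Contributions (O − E)²/E:
  (119 − 101.2248)²/101.2248 = 3.1213
  (33 − 50.7752)²/50.7752 = 6.2227
  (192 − 209.7752)²/209.7752 = 1.5062
  (123 − 105.2248)²/105.2248 = 3.0027
χ² = 3.1213 + 6.2227 + 1.5062 + 3.0027 = 13.853

13.853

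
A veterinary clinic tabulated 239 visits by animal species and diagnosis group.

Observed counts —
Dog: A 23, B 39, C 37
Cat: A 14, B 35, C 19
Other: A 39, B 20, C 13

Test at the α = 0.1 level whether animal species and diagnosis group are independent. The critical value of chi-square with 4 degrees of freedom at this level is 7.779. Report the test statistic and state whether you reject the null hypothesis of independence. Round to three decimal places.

Row totals: 99, 68, 72. Column totals: 76, 94, 69. Grand total N = 239.
Expected counts (row total × column total / N):
  Dog, A: 99×76/239 = 31.4812
  Dog, B: 99×94/239 = 38.9372
  Dog, C: 99×69/239 = 28.5816
  Cat, A: 68×76/239 = 21.6234
  Cat, B: 68×94/239 = 26.7448
  Cat, C: 68×69/239 = 19.6318
  Other, A: 72×76/239 = 22.8954
  Other, B: 72×94/239 = 28.3180
  Other, C: 72×69/239 = 20.7866
Contributions (O − E)²/E:
  (23 − 31.4812)²/31.4812 = 2.2849
  (39 − 38.9372)²/38.9372 = 0.0001
  (37 − 28.5816)²/28.5816 = 2.4795
  (14 − 21.6234)²/21.6234 = 2.6877
  (35 − 26.7448)²/26.7448 = 2.5481
  (19 − 19.6318)²/19.6318 = 0.0203
  (39 − 22.8954)²/22.8954 = 11.3280
  (20 − 28.3180)²/28.3180 = 2.4433
  (13 − 20.7866)²/20.7866 = 2.9168
χ² = 2.2849 + 0.0001 + 2.4795 + 2.6877 + 2.5481 + 0.0203 + 11.3280 + 2.4433 + 2.9168 = 26.709
df = (3−1)(3−1) = 4. Since 26.709 > 7.779, reject the null hypothesis of independence at α = 0.1.

26.709; reject H₀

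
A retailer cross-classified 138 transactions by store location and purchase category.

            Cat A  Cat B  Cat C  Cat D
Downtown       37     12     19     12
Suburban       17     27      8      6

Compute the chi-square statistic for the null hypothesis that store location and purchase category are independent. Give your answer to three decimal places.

16.572

Row totals: 80, 58. Column totals: 54, 39, 27, 18. Grand total N = 138.
Expected counts (row total × column total / N):
  Downtown, Cat A: 80×54/138 = 31.3043
  Downtown, Cat B: 80×39/138 = 22.6087
  Downtown, Cat C: 80×27/138 = 15.6522
  Downtown, Cat D: 80×18/138 = 10.4348
  Suburban, Cat A: 58×54/138 = 22.6957
  Suburban, Cat B: 58×39/138 = 16.3913
  Suburban, Cat C: 58×27/138 = 11.3478
  Suburban, Cat D: 58×18/138 = 7.5652
Contributions (O − E)²/E:
  (37 − 31.3043)²/31.3043 = 1.0363
  (12 − 22.6087)²/22.6087 = 4.9779
  (19 − 15.6522)²/15.6522 = 0.7161
  (12 − 10.4348)²/10.4348 = 0.2348
  (17 − 22.6957)²/22.6957 = 1.4294
  (27 − 16.3913)²/16.3913 = 6.8661
  (8 − 11.3478)²/11.3478 = 0.9877
  (6 − 7.5652)²/7.5652 = 0.3238
χ² = 1.0363 + 4.9779 + 0.7161 + 0.2348 + 1.4294 + 6.8661 + 0.9877 + 0.3238 = 16.572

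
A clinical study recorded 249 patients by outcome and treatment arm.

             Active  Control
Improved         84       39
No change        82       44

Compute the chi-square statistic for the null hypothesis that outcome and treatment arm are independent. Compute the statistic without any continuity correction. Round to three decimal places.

0.289

Row totals: 123, 126. Column totals: 166, 83. Grand total N = 249.
Expected counts (row total × column total / N):
  Improved, Active: 123×166/249 = 82.0000
  Improved, Control: 123×83/249 = 41.0000
  No change, Active: 126×166/249 = 84.0000
  No change, Control: 126×83/249 = 42.0000
Contributions (O − E)²/E:
  (84 − 82.0000)²/82.0000 = 0.0488
  (39 − 41.0000)²/41.0000 = 0.0976
  (82 − 84.0000)²/84.0000 = 0.0476
  (44 − 42.0000)²/42.0000 = 0.0952
χ² = 0.0488 + 0.0976 + 0.0476 + 0.0952 = 0.289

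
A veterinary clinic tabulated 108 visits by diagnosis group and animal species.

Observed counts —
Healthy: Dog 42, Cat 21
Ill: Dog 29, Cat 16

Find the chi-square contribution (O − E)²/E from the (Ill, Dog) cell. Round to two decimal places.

0.01

Row total (Ill) = 45; column total (Dog) = 71; N = 108.
Expected count E = 45 × 71 / 108 = 29.583.
Contribution = (O − E)²/E = (29 − 29.583)² / 29.583 = 0.01.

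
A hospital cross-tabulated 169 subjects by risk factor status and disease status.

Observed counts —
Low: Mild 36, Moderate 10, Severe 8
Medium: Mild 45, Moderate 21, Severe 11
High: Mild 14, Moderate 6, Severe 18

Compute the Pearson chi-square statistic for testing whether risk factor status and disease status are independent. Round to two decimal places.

Row totals: 54, 77, 38. Column totals: 95, 37, 37. Grand total N = 169.
Expected counts (row total × column total / N):
  Low, Mild: 54×95/169 = 30.3550
  Low, Moderate: 54×37/169 = 11.8225
  Low, Severe: 54×37/169 = 11.8225
  Medium, Mild: 77×95/169 = 43.2840
  Medium, Moderate: 77×37/169 = 16.8580
  Medium, Severe: 77×37/169 = 16.8580
  High, Mild: 38×95/169 = 21.3609
  High, Moderate: 38×37/169 = 8.3195
  High, Severe: 38×37/169 = 8.3195
Contributions (O − E)²/E:
  (36 − 30.3550)²/30.3550 = 1.0498
  (10 − 11.8225)²/11.8225 = 0.2809
  (8 − 11.8225)²/11.8225 = 1.2359
  (45 − 43.2840)²/43.2840 = 0.0680
  (21 − 16.8580)²/16.8580 = 1.0177
  (11 − 16.8580)²/16.8580 = 2.0356
  (14 − 21.3609)²/21.3609 = 2.5365
  (6 − 8.3195)²/8.3195 = 0.6467
  (18 − 8.3195)²/8.3195 = 11.2641
χ² = 1.0498 + 0.2809 + 1.2359 + 0.0680 + 1.0177 + 2.0356 + 2.5365 + 0.6467 + 11.2641 = 20.14

20.14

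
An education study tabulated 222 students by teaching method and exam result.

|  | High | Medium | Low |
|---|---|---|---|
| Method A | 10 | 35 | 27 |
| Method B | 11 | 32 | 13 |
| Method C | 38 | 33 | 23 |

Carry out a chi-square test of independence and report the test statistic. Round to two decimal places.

Row totals: 72, 56, 94. Column totals: 59, 100, 63. Grand total N = 222.
Expected counts (row total × column total / N):
  Method A, High: 72×59/222 = 19.135
  Method A, Medium: 72×100/222 = 32.432
  Method A, Low: 72×63/222 = 20.432
  Method B, High: 56×59/222 = 14.883
  Method B, Medium: 56×100/222 = 25.225
  Method B, Low: 56×63/222 = 15.892
  Method C, High: 94×59/222 = 24.982
  Method C, Medium: 94×100/222 = 42.342
  Method C, Low: 94×63/222 = 26.676
Contributions (O − E)²/E:
  (10 − 19.135)²/19.135 = 4.3610
  (35 − 32.432)²/32.432 = 0.2033
  (27 − 20.432)²/20.432 = 2.1113
  (11 − 14.883)²/14.883 = 1.0131
  (32 − 25.225)²/25.225 = 1.8196
  (13 − 15.892)²/15.892 = 0.5263
  (38 − 24.982)²/24.982 = 6.7836
  (33 − 42.342)²/42.342 = 2.0611
  (23 − 26.676)²/26.676 = 0.5066
χ² = 4.3610 + 0.2033 + 2.1113 + 1.0131 + 1.8196 + 0.5263 + 6.7836 + 2.0611 + 0.5066 = 19.39

19.39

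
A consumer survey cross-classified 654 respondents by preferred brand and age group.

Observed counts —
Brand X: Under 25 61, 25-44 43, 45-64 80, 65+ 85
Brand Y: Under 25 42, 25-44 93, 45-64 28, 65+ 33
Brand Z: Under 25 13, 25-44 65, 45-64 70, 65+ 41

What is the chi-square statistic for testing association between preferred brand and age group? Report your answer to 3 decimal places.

85.730

Row totals: 269, 196, 189. Column totals: 116, 201, 178, 159. Grand total N = 654.
Expected counts (row total × column total / N):
  Brand X, Under 25: 269×116/654 = 47.7125
  Brand X, 25-44: 269×201/654 = 82.6743
  Brand X, 45-64: 269×178/654 = 73.2141
  Brand X, 65+: 269×159/654 = 65.3991
  Brand Y, Under 25: 196×116/654 = 34.7645
  Brand Y, 25-44: 196×201/654 = 60.2385
  Brand Y, 45-64: 196×178/654 = 53.3456
  Brand Y, 65+: 196×159/654 = 47.6514
  Brand Z, Under 25: 189×116/654 = 33.5229
  Brand Z, 25-44: 189×201/654 = 58.0872
  Brand Z, 45-64: 189×178/654 = 51.4404
  Brand Z, 65+: 189×159/654 = 45.9495
Contributions (O − E)²/E:
  (61 − 47.7125)²/47.7125 = 3.7004
  (43 − 82.6743)²/82.6743 = 19.0392
  (80 − 73.2141)²/73.2141 = 0.6290
  (85 − 65.3991)²/65.3991 = 5.8746
  (42 − 34.7645)²/34.7645 = 1.5059
  (93 − 60.2385)²/60.2385 = 17.8178
  (28 − 53.3456)²/53.3456 = 12.0422
  (33 − 47.6514)²/47.6514 = 4.5049
  (13 − 33.5229)²/33.5229 = 12.5642
  (65 − 58.0872)²/58.0872 = 0.8227
  (70 − 51.4404)²/51.4404 = 6.6963
  (41 − 45.9495)²/45.9495 = 0.5331
χ² = 3.7004 + 19.0392 + 0.6290 + 5.8746 + 1.5059 + 17.8178 + 12.0422 + 4.5049 + 12.5642 + 0.8227 + 6.6963 + 0.5331 = 85.730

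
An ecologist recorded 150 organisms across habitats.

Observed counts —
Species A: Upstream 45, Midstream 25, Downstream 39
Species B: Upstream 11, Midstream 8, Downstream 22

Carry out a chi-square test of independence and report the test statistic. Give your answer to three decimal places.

Row totals: 109, 41. Column totals: 56, 33, 61. Grand total N = 150.
Expected counts (row total × column total / N):
  Species A, Upstream: 109×56/150 = 40.6933
  Species A, Midstream: 109×33/150 = 23.9800
  Species A, Downstream: 109×61/150 = 44.3267
  Species B, Upstream: 41×56/150 = 15.3067
  Species B, Midstream: 41×33/150 = 9.0200
  Species B, Downstream: 41×61/150 = 16.6733
Contributions (O − E)²/E:
  (45 − 40.6933)²/40.6933 = 0.4558
  (25 − 23.9800)²/23.9800 = 0.0434
  (39 − 44.3267)²/44.3267 = 0.6401
  (11 − 15.3067)²/15.3067 = 1.2117
  (8 − 9.0200)²/9.0200 = 0.1153
  (22 − 16.6733)²/16.6733 = 1.7017
χ² = 0.4558 + 0.0434 + 0.6401 + 1.2117 + 0.1153 + 1.7017 = 4.168

4.168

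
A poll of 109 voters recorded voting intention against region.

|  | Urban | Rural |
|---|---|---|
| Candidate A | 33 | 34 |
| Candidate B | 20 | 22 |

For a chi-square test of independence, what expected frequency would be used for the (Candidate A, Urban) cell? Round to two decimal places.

Row total (Candidate A) = 67; column total (Urban) = 53; grand total N = 109.
Expected count = (row total × column total) / N = 67 × 53 / 109 = 32.58.

32.58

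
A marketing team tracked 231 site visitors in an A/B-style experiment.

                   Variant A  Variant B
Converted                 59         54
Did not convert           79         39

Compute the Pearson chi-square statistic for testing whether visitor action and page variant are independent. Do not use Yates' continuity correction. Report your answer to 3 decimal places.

5.212

Row totals: 113, 118. Column totals: 138, 93. Grand total N = 231.
Expected counts (row total × column total / N):
  Converted, Variant A: 113×138/231 = 67.5065
  Converted, Variant B: 113×93/231 = 45.4935
  Did not convert, Variant A: 118×138/231 = 70.4935
  Did not convert, Variant B: 118×93/231 = 47.5065
Contributions (O − E)²/E:
  (59 − 67.5065)²/67.5065 = 1.0719
  (54 − 45.4935)²/45.4935 = 1.5906
  (79 − 70.4935)²/70.4935 = 1.0265
  (39 − 47.5065)²/47.5065 = 1.5232
χ² = 1.0719 + 1.5906 + 1.0265 + 1.5232 = 5.212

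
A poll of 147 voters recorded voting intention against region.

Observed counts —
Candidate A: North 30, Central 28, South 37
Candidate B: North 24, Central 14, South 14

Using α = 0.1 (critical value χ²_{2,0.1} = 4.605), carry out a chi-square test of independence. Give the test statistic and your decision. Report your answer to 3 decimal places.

Row totals: 95, 52. Column totals: 54, 42, 51. Grand total N = 147.
Expected counts (row total × column total / N):
  Candidate A, North: 95×54/147 = 34.8980
  Candidate A, Central: 95×42/147 = 27.1429
  Candidate A, South: 95×51/147 = 32.9592
  Candidate B, North: 52×54/147 = 19.1020
  Candidate B, Central: 52×42/147 = 14.8571
  Candidate B, South: 52×51/147 = 18.0408
Contributions (O − E)²/E:
  (30 − 34.8980)²/34.8980 = 0.6874
  (28 − 27.1429)²/27.1429 = 0.0271
  (37 − 32.9592)²/32.9592 = 0.4954
  (24 − 19.1020)²/19.1020 = 1.2559
  (14 − 14.8571)²/14.8571 = 0.0494
  (14 − 18.0408)²/18.0408 = 0.9051
χ² = 0.6874 + 0.0271 + 0.4954 + 1.2559 + 0.0494 + 0.9051 = 3.420
df = (2−1)(3−1) = 2. Since 3.420 < 4.605, fail to reject the null hypothesis of independence at α = 0.1.

3.420; fail to reject H₀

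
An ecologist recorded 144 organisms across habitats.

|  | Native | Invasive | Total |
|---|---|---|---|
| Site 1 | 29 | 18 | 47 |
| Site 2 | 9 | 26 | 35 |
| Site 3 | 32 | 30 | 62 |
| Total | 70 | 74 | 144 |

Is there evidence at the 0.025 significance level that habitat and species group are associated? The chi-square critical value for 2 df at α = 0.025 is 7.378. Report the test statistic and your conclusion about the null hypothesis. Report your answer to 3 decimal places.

Grand total N = 144.
Expected counts (row total × column total / N):
  Site 1, Native: 47×70/144 = 22.8472
  Site 1, Invasive: 47×74/144 = 24.1528
  Site 2, Native: 35×70/144 = 17.0139
  Site 2, Invasive: 35×74/144 = 17.9861
  Site 3, Native: 62×70/144 = 30.1389
  Site 3, Invasive: 62×74/144 = 31.8611
Contributions (O − E)²/E:
  (29 − 22.8472)²/22.8472 = 1.6570
  (18 − 24.1528)²/24.1528 = 1.5674
  (9 − 17.0139)²/17.0139 = 3.7747
  (26 − 17.9861)²/17.9861 = 3.5707
  (32 − 30.1389)²/30.1389 = 0.1149
  (30 − 31.8611)²/31.8611 = 0.1087
χ² = 1.6570 + 1.5674 + 3.7747 + 3.5707 + 0.1149 + 0.1087 = 10.793
df = (3−1)(2−1) = 2. Since 10.793 > 7.378, reject the null hypothesis of independence at α = 0.025.

10.793; reject H₀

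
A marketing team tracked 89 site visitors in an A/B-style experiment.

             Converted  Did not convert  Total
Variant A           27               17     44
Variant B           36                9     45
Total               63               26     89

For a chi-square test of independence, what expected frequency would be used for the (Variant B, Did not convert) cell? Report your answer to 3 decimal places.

13.146

Row total (Variant B) = 45; column total (Did not convert) = 26; grand total N = 89.
Expected count = (row total × column total) / N = 45 × 26 / 89 = 13.146.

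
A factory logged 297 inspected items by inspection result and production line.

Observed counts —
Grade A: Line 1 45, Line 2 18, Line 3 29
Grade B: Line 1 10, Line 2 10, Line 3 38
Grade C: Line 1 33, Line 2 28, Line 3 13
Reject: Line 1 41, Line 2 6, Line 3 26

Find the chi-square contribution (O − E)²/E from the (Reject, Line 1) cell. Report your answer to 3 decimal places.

Row total (Reject) = 73; column total (Line 1) = 129; N = 297.
Expected count E = 73 × 129 / 297 = 31.70707.
Contribution = (O − E)²/E = (41 − 31.70707)² / 31.70707 = 2.724.

2.724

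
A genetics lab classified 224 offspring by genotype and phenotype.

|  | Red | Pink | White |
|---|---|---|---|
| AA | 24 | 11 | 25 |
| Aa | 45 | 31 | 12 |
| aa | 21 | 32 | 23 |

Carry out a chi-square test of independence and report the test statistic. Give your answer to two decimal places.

22.54

Row totals: 60, 88, 76. Column totals: 90, 74, 60. Grand total N = 224.
Expected counts (row total × column total / N):
  AA, Red: 60×90/224 = 24.107
  AA, Pink: 60×74/224 = 19.821
  AA, White: 60×60/224 = 16.071
  Aa, Red: 88×90/224 = 35.357
  Aa, Pink: 88×74/224 = 29.071
  Aa, White: 88×60/224 = 23.571
  aa, Red: 76×90/224 = 30.536
  aa, Pink: 76×74/224 = 25.107
  aa, White: 76×60/224 = 20.357
Contributions (O − E)²/E:
  (24 − 24.107)²/24.107 = 0.0005
  (11 − 19.821)²/19.821 = 3.9256
  (25 − 16.071)²/16.071 = 4.9609
  (45 − 35.357)²/35.357 = 2.6300
  (31 − 29.071)²/29.071 = 0.1280
  (12 − 23.571)²/23.571 = 5.6802
  (21 − 30.536)²/30.536 = 2.9780
  (32 − 25.107)²/25.107 = 1.8924
  (23 − 20.357)²/20.357 = 0.3431
χ² = 0.0005 + 3.9256 + 4.9609 + 2.6300 + 0.1280 + 5.6802 + 2.9780 + 1.8924 + 0.3431 = 22.54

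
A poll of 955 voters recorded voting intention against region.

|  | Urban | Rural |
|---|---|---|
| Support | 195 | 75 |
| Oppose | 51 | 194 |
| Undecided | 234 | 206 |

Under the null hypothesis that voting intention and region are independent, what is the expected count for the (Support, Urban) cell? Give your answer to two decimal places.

135.71

Row total (Support) = 270; column total (Urban) = 480; grand total N = 955.
Expected count = (row total × column total) / N = 270 × 480 / 955 = 135.71.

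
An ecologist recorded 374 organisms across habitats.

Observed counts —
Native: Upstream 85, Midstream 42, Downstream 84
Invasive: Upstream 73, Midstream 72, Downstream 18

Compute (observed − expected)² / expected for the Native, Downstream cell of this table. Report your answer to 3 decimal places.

Row total (Native) = 211; column total (Downstream) = 102; N = 374.
Expected count E = 211 × 102 / 374 = 57.5455.
Contribution = (O − E)²/E = (84 − 57.5455)² / 57.5455 = 12.162.

12.162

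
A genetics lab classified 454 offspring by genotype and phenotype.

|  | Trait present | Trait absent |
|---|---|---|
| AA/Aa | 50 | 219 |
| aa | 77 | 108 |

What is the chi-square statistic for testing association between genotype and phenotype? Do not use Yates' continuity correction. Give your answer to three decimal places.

Row totals: 269, 185. Column totals: 127, 327. Grand total N = 454.
Expected counts (row total × column total / N):
  AA/Aa, Trait present: 269×127/454 = 75.2489
  AA/Aa, Trait absent: 269×327/454 = 193.7511
  aa, Trait present: 185×127/454 = 51.7511
  aa, Trait absent: 185×327/454 = 133.2489
Contributions (O − E)²/E:
  (50 − 75.2489)²/75.2489 = 8.4720
  (219 − 193.7511)²/193.7511 = 3.2903
  (77 − 51.7511)²/51.7511 = 12.3187
  (108 − 133.2489)²/133.2489 = 4.7843
χ² = 8.4720 + 3.2903 + 12.3187 + 4.7843 = 28.865

28.865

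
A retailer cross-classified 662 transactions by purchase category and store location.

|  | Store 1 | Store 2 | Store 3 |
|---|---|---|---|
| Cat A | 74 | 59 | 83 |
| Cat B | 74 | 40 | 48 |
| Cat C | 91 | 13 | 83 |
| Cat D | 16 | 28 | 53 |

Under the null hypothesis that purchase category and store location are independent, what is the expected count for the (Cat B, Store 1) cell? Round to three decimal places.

Row total (Cat B) = 162; column total (Store 1) = 255; grand total N = 662.
Expected count = (row total × column total) / N = 162 × 255 / 662 = 62.402.

62.402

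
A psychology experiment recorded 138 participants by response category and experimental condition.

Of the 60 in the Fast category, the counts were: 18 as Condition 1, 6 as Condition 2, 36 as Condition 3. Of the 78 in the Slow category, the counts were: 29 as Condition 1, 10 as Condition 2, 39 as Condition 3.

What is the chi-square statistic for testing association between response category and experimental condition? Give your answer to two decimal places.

Row totals: 60, 78. Column totals: 47, 16, 75. Grand total N = 138.
Expected counts (row total × column total / N):
  Fast, Condition 1: 60×47/138 = 20.435
  Fast, Condition 2: 60×16/138 = 6.957
  Fast, Condition 3: 60×75/138 = 32.609
  Slow, Condition 1: 78×47/138 = 26.565
  Slow, Condition 2: 78×16/138 = 9.043
  Slow, Condition 3: 78×75/138 = 42.391
Contributions (O − E)²/E:
  (18 − 20.435)²/20.435 = 0.2902
  (6 − 6.957)²/6.957 = 0.1316
  (36 − 32.609)²/32.609 = 0.3526
  (29 − 26.565)²/26.565 = 0.2232
  (10 − 9.043)²/9.043 = 0.1013
  (39 − 42.391)²/42.391 = 0.2713
χ² = 0.2902 + 0.1316 + 0.3526 + 0.2232 + 0.1013 + 0.2713 = 1.37

1.37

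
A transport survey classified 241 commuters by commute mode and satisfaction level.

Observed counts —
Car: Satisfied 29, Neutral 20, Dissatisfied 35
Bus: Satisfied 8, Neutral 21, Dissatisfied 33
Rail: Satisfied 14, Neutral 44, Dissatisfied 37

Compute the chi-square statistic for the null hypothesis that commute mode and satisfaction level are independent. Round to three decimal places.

Row totals: 84, 62, 95. Column totals: 51, 85, 105. Grand total N = 241.
Expected counts (row total × column total / N):
  Car, Satisfied: 84×51/241 = 17.7759
  Car, Neutral: 84×85/241 = 29.6266
  Car, Dissatisfied: 84×105/241 = 36.5975
  Bus, Satisfied: 62×51/241 = 13.1203
  Bus, Neutral: 62×85/241 = 21.8672
  Bus, Dissatisfied: 62×105/241 = 27.0124
  Rail, Satisfied: 95×51/241 = 20.1037
  Rail, Neutral: 95×85/241 = 33.5062
  Rail, Dissatisfied: 95×105/241 = 41.3900
Contributions (O − E)²/E:
  (29 − 17.7759)²/17.7759 = 7.0871
  (20 − 29.6266)²/29.6266 = 3.1280
  (35 − 36.5975)²/36.5975 = 0.0697
  (8 − 13.1203)²/13.1203 = 1.9982
  (21 − 21.8672)²/21.8672 = 0.0344
  (33 − 27.0124)²/27.0124 = 1.3272
  (14 − 20.1037)²/20.1037 = 1.8531
  (44 − 33.5062)²/33.5062 = 3.2866
  (37 − 41.3900)²/41.3900 = 0.4656
χ² = 7.0871 + 3.1280 + 0.0697 + 1.9982 + 0.0344 + 1.3272 + 1.8531 + 3.2866 + 0.4656 = 19.250

19.250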